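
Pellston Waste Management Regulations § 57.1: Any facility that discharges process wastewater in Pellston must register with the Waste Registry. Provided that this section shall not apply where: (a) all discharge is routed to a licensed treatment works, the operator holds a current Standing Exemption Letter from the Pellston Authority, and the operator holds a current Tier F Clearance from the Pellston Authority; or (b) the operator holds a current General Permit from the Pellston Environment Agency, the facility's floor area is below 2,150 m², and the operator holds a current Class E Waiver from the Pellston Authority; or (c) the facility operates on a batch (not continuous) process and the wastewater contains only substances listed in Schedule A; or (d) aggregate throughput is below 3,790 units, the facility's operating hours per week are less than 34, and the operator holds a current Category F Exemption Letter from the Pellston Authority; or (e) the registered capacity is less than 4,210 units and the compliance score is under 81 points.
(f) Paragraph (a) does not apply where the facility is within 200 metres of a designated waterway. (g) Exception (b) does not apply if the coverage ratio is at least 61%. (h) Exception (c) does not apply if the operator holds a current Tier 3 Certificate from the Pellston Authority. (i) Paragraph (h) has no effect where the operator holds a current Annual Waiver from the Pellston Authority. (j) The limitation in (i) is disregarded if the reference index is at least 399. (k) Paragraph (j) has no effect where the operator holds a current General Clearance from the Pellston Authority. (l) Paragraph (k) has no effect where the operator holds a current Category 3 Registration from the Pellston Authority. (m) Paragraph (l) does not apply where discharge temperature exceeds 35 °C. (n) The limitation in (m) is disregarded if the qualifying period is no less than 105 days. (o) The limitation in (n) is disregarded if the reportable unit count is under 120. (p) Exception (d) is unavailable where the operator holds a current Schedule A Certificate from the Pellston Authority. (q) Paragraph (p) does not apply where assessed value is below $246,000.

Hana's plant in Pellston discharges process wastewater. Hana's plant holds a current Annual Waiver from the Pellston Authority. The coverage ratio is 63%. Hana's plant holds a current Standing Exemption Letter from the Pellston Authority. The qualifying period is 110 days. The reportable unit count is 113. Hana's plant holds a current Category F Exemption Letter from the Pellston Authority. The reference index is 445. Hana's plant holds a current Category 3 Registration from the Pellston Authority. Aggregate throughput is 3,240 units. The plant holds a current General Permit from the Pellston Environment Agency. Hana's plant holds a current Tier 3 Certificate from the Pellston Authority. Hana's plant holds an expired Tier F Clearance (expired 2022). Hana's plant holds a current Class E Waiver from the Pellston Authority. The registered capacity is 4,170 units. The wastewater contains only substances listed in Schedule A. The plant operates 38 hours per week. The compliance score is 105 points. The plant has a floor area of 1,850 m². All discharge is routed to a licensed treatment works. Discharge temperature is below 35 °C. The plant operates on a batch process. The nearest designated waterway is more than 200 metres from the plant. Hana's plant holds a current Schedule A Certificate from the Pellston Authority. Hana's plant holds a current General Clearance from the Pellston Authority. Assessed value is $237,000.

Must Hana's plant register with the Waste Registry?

Yes — Hana's plant must register with the Waste Registry.

Exception (a) requires that the operator holds a current Tier F Clearance from the Pellston Authority; but there is no Tier F Clearance in force, so (a) is unavailable.
Exception (b) is satisfied on its face — a current General Permit is held; the facility's floor area is 1,850 m², below the 2,150 m² limit; a current Class E Waiver is held. But: (g) applies — the coverage ratio is 63%, meeting the 61% threshold. Exception (b) does not apply.
Exception (c) is satisfied on its face — the facility operates on a batch process; the wastewater is Schedule-A-only. Turning to paragraphs (h)–(o): (h) operates against (c): a current Tier 3 Certificate is held. (i) applies (a current Annual Waiver is held), but yields to (j): (j) operates — the reference index is 445, meeting the 399 threshold. (k) would limit (j) — a current General Clearance is held — but (l) sets (k) aside: (l) operates against (k): a current Category 3 Registration is held. (m) is not engaged (discharge temperature is below 35 °C), so (l) stands. Exception (c) does not apply.
Exception (d) does not apply: the facility's operating hours per week are 38, not less than 34.
Exception (e) fails — the compliance score is 105 points, not under 81 points.
Every exception is unavailable, so the rule governs.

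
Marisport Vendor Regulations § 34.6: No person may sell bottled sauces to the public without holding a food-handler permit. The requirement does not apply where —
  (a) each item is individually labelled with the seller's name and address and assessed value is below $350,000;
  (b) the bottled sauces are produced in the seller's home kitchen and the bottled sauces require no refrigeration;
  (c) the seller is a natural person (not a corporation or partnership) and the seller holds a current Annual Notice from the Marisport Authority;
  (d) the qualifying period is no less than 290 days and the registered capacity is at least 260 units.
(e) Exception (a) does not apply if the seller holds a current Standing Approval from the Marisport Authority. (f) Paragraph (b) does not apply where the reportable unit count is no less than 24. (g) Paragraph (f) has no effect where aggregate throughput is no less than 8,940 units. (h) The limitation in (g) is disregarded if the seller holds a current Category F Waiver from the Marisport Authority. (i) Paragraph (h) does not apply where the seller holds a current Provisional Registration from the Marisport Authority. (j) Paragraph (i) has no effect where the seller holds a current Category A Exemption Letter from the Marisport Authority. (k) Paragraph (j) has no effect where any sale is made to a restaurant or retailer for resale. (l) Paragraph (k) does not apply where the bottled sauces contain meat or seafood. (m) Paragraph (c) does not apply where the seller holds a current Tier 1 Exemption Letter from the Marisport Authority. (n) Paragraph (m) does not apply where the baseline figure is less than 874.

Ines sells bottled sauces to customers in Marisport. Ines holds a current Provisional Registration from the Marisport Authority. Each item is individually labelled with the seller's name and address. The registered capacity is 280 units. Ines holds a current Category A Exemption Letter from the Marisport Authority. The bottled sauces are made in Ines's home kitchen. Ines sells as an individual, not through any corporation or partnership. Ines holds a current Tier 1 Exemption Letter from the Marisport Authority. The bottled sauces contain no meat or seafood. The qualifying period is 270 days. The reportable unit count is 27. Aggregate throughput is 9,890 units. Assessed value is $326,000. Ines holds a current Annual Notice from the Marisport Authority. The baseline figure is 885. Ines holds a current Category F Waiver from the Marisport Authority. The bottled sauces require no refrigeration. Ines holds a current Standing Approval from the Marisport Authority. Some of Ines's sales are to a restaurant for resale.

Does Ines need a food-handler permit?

All of (a)'s requirements are met (items are individually labelled; assessed value is $326,000, below the $350,000 limit). But: (e) operates against (a): a current Standing Approval is held. So (a) is unavailable.
All of (b)'s requirements are met (the bottled sauces are home-kitchen produced; the bottled sauces are shelf-stable). Applying paragraphs (f)–(l): (f) would limit (b) — the reportable unit count is 27, meeting the 24 threshold — but (g) sets (f) aside: (g) operates against (f): aggregate throughput is 9,890 units, meeting the 8,940 units threshold. (h) would limit (g) — a current Category F Waiver is held — but (i) sets (h) aside: (i) operates against (h): a current Provisional Registration is held. (j) would limit (i) — a current Category A Exemption Letter is held — but (k) sets (j) aside: (k) applies — some sales are to a restaurant for resale. (l), which would lift (k), is not triggered — the bottled sauces contain no meat or seafood. (b) remains available.
All of (c)'s requirements are met (the seller is a natural person; a current Annual Notice is held). However, paragraphs (m)–(n) must be considered: (m) operates against (c): a current Tier 1 Exemption Letter is held. (n) is inapplicable (the baseline figure is 885, not less than 874), so (m) stands. So (c) is unavailable.
Exception (d) requires that the qualifying period is no less than 290 days; but the qualifying period is 270 days, short of 290 days, so (d) is unavailable.

No — exception (b) applies; Ines is not required to hold a food-handler permit.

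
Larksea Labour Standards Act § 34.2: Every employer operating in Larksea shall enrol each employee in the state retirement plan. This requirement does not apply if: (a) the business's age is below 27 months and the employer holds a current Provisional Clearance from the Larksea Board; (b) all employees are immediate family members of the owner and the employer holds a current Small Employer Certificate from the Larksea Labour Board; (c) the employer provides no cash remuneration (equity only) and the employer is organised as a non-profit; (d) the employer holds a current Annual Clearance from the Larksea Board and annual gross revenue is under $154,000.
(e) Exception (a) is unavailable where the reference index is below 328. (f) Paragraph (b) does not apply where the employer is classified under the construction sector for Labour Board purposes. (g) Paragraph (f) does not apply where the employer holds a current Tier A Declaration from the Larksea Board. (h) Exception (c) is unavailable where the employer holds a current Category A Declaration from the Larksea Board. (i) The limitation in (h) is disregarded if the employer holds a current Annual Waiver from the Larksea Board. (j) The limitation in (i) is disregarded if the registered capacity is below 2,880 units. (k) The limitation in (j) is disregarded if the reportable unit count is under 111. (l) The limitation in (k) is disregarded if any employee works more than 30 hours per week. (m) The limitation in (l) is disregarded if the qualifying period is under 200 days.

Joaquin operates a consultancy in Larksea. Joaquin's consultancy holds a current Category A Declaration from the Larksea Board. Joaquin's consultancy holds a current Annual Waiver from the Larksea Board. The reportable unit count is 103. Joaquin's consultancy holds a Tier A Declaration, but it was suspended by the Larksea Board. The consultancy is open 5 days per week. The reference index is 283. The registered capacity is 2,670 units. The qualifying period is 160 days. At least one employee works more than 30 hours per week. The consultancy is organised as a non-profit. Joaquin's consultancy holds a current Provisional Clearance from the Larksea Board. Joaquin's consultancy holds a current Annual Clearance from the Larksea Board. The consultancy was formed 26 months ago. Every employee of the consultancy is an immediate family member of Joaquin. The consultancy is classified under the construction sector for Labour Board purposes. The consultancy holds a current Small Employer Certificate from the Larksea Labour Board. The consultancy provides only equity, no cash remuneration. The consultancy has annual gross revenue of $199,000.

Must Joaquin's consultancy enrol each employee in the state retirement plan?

No — exception (c) applies; Joaquin's consultancy is not required to enrol each employee in the state retirement plan.

Exception (a) is satisfied on its face — the business's age is 26 months, below the 27 months limit; a current Provisional Clearance is held. Turning to paragraph (e): (e) operates — the reference index is 283, below the 328 limit. Exception (a) does not apply.
All of (b)'s requirements are met (every employee is an immediate family member; a current Small Employer Certificate is held). However, paragraphs (f)–(g) must be considered: (f) operates against (b): the consultancy is classified under the construction sector. (g), which would lift (f), is inapplicable — the Tier A Declaration is not current. (b) is therefore removed.
Exception (c): remuneration is equity-only; the employer is a non-profit — every condition holds. Applying paragraphs (h)–(m): (h) would limit (c) — a current Category A Declaration is held — but (i) sets (h) aside: (i) operates against (h): a current Annual Waiver is held. (j) applies (the registered capacity is 2,670 units, below the 2,880 units limit), but yields to (k): (k) operates against (j): the reportable unit count is 103, under the 111 limit. (l) operates (at least one employee exceeds 30 hours/week), but is overridden by (m): (m) operates against (l): the qualifying period is 160 days, under the 200 days limit. Exception (c) stands.
Exception (d) fails — annual gross revenue is $199,000, not under $154,000.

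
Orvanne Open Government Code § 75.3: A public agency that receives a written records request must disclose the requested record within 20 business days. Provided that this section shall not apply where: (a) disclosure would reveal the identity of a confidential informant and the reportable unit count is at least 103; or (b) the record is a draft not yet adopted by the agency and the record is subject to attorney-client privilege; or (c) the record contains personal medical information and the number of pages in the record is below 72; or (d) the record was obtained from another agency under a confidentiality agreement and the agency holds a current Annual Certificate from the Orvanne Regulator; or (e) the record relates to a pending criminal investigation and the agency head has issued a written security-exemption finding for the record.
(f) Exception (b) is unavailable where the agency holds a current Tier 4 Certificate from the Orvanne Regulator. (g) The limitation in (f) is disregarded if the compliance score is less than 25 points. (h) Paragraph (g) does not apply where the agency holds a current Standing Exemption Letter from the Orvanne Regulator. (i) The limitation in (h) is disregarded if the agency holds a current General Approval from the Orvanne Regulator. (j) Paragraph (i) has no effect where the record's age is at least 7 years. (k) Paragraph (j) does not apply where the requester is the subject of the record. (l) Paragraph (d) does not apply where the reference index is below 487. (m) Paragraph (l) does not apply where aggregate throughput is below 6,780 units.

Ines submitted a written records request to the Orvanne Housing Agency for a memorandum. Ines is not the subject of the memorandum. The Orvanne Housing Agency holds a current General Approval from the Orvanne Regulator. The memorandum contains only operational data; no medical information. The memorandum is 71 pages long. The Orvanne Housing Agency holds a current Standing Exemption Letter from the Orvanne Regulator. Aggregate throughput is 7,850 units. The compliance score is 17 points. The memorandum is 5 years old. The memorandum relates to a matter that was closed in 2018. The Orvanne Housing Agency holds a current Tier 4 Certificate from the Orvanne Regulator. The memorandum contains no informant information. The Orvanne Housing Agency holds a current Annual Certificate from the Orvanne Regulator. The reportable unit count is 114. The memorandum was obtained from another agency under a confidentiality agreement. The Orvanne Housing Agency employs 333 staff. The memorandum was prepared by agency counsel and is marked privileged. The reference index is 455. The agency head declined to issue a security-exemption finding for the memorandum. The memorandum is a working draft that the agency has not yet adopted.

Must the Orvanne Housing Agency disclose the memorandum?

Exception (a) fails — the memorandum contains no informant information.
Exception (b)'s conditions are all satisfied: the memorandum is an unadopted draft; the memorandum is privileged. Under paragraphs (f)–(k): (f) applies (a current Tier 4 Certificate is held), but is set aside by (g): (g) is triggered — the compliance score is 17 points, less than the 25 points limit. (h) is triggered (a current Standing Exemption Letter is held), but is overridden by (i): (i) applies — a current General Approval is held. (j), which would lift (i), is not engaged — the record's age is 5 years, short of 7 years. So (b) applies.
Exception (c) requires that the record contains personal medical information; but the memorandum contains only operational data, so (c) is unavailable.
Exception (d): the memorandum was obtained under a confidentiality agreement; a current Annual Certificate is held — every condition holds. But applying paragraphs (l)–(m): (l) operates against (d): the reference index is 455, below the 487 limit. (m) is inapplicable (aggregate throughput is 7,850 units, not below 6,780 units), so (l) stands. Exception (d) does not apply.
Exception (e) fails — the memorandum relates to a closed matter.

No — exception (b) applies; the Orvanne Housing Agency is not required to disclose the memorandum.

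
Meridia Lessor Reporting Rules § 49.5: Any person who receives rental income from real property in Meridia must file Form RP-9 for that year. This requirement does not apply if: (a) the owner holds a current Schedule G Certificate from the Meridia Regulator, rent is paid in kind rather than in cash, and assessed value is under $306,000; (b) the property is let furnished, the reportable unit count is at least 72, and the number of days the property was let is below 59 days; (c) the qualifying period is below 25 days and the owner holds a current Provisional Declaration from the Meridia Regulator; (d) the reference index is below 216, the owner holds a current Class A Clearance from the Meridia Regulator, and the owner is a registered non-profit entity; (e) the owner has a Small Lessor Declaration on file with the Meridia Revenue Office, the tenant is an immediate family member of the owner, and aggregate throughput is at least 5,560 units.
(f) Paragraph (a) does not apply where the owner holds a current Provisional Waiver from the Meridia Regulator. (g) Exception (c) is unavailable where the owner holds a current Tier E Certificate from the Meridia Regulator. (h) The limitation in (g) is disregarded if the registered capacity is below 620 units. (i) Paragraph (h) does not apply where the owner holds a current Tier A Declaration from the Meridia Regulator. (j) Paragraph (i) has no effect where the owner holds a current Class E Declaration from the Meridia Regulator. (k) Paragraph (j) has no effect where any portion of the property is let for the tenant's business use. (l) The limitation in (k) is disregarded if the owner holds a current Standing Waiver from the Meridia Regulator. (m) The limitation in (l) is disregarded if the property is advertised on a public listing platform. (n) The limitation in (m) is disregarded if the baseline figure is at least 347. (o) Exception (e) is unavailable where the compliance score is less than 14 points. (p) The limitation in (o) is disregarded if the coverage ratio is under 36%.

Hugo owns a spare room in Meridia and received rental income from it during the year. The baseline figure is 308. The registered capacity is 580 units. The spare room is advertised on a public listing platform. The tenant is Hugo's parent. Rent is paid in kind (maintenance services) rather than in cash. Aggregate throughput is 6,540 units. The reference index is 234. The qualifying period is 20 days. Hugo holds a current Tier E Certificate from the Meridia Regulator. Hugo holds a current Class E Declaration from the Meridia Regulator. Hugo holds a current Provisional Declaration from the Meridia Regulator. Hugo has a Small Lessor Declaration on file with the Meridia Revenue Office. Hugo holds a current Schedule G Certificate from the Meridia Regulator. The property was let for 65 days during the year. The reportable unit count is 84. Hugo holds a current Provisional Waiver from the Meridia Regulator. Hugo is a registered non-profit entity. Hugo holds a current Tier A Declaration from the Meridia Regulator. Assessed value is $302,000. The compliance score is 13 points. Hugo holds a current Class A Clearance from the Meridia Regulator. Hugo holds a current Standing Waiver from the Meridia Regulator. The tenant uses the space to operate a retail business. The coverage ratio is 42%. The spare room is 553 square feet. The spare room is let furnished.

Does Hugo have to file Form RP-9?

Yes — Hugo must file Form RP-9.

Exception (a): a current Schedule G Certificate is held; rent is paid in kind; assessed value is $302,000, under the $306,000 limit — every condition holds. Turning to paragraph (f): (f) operates — a current Provisional Waiver is held. So (a) is unavailable.
Exception (b) does not apply: the number of days the property was let is 65 days, not below 59 days.
Exception (c): the qualifying period is 20 days, below the 25 days limit; a current Provisional Declaration is held — every condition holds. But: (g) operates against (c): a current Tier E Certificate is held. (h) is triggered (the registered capacity is 580 units, below the 620 units limit), but is overridden by (i): (i) operates against (h): a current Tier A Declaration is held. (j) is engaged (a current Class E Declaration is held), but is displaced by (k): (k) is triggered — the space is let for business use. (l) applies (a current Standing Waiver is held), but is overridden by (m): (m) operates against (l): the property is publicly advertised. (n) is not triggered (the baseline figure is 308, short of 347), so (m) stands. (c) is therefore removed.
Exception (d) does not apply: the reference index is 234, not below 216.
Exception (e) is satisfied on its face — a Small Lessor Declaration is on file; the tenant is an immediate family member; aggregate throughput is 6,540 units, meeting the 5,560 units threshold. But: (o) operates against (e): the compliance score is 13 points, less than the 14 points limit. (p) is not engaged (the coverage ratio is 42%, not under 36%), so (o) stands. (e) is therefore removed.
Every exception is unavailable, so the rule governs.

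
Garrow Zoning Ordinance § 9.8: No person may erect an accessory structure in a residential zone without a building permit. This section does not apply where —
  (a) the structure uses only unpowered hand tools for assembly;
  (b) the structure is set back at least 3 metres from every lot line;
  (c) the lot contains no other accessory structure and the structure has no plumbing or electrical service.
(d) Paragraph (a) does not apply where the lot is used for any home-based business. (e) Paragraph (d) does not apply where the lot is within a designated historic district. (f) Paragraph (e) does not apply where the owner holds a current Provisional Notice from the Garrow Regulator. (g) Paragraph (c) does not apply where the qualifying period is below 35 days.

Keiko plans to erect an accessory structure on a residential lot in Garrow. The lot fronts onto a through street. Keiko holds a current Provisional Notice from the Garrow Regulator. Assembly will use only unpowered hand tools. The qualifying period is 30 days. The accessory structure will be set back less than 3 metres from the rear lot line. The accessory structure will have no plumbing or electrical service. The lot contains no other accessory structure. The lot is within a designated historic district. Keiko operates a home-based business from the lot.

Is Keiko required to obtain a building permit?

Exception (a) is satisfied on its face — assembly uses only hand tools. But: (d) operates against (a): a home-based business operates on the lot. (e) is triggered (the lot is in a historic district), but is itself disapplied by (f): (f) operates against (e): a current Provisional Notice is held. So (a) is unavailable.
Exception (b) does not apply: the rear setback is under 3 m.
All of (c)'s requirements are met (the lot has no other accessory structure; there is no plumbing or electrical service). But: (g) operates against (c): the qualifying period is 30 days, below the 35 days limit. (c) is therefore removed.
No exception applies. The general rule governs.

Yes — Keiko must obtain a building permit.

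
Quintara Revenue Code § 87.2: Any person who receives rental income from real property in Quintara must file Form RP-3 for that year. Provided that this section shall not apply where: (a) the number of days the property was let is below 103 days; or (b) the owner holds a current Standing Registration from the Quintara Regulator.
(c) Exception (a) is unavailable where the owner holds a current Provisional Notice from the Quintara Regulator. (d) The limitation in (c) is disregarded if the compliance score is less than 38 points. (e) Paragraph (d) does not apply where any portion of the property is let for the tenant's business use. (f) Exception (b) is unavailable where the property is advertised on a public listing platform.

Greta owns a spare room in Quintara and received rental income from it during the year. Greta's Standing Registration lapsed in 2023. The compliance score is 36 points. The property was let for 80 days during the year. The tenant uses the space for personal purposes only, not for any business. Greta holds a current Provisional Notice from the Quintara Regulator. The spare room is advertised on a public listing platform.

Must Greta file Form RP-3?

Exception (a): the number of days the property was let is 80 days, below the 103 days limit — every condition holds. Considering the limiting provisions: (c) would limit (a) — a current Provisional Notice is held — but (d) sets (c) aside: (d) is engaged — the compliance score is 36 points, less than the 38 points limit. (e) is not triggered (the space is used for personal purposes only), so (d) stands. So (a) applies.
Exception (b) fails — no current Standing Registration is held.

No — exception (a) applies; Greta is not required to file Form RP-3.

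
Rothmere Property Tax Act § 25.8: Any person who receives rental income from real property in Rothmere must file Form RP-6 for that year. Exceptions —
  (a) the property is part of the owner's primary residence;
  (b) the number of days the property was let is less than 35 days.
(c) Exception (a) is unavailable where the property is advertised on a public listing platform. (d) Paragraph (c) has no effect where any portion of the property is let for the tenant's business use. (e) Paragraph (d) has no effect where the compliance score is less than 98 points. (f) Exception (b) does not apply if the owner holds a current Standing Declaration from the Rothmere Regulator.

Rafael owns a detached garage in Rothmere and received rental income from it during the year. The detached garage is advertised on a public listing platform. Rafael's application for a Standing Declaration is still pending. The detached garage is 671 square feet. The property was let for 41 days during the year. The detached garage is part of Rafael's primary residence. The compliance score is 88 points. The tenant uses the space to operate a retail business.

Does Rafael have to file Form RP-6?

Yes — Rafael must file Form RP-6.

Exception (a)'s conditions are all satisfied: the detached garage is part of the primary residence. Turning to paragraphs (c)–(e): (c) operates against (a): the property is publicly advertised. (d) is engaged (the space is let for business use), but is set aside by (e): (e) operates — the compliance score is 88 points, less than the 98 points limit. Exception (a) does not apply.
Exception (b) requires that the number of days the property was let is less than 35 days; but the number of days the property was let is 41 days, not less than 35 days, so (b) is unavailable.
None of the exceptions is available; § 25.8 applies in full.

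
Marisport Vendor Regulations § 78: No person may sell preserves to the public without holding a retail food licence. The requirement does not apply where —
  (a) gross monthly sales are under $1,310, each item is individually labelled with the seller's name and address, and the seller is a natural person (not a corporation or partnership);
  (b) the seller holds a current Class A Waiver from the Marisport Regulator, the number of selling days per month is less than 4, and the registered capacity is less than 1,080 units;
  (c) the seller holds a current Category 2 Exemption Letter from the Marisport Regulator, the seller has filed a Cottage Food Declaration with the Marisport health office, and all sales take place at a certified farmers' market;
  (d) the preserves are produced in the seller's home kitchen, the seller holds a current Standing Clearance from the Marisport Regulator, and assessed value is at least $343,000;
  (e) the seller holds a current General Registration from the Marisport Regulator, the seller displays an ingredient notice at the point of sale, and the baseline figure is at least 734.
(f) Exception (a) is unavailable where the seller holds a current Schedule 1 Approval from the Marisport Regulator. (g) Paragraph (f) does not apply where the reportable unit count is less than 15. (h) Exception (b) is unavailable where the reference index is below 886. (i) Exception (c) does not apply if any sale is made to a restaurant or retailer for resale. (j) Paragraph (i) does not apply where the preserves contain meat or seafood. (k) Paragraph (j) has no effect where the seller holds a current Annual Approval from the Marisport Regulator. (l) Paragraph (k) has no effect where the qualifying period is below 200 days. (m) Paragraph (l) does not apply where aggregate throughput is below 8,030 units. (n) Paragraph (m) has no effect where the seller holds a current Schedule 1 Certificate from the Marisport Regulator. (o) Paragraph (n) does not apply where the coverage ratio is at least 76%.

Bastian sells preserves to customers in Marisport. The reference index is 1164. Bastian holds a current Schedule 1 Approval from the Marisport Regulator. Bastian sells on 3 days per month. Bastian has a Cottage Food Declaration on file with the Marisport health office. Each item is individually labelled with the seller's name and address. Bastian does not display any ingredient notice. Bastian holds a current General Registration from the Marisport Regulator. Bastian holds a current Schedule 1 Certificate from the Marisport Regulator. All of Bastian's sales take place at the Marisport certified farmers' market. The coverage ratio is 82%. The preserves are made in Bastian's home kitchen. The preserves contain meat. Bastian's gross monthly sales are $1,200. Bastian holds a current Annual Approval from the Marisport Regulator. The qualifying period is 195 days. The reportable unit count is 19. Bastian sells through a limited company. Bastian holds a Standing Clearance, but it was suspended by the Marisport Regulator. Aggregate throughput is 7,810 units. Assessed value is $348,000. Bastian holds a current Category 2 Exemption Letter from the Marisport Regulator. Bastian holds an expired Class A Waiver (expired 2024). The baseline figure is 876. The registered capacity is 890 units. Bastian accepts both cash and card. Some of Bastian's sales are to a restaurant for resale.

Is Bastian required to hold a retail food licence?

Exception (a) fails — the seller operates through a limited company.
Exception (b) does not apply: there is no Class A Waiver in force.
Exception (c): a current Category 2 Exemption Letter is held; a Cottage Food Declaration is on file; all sales are at a certified farmers' market — every condition holds. But applying paragraphs (i)–(o): (i) operates — some sales are to a restaurant for resale. (j) would limit (i) — the preserves contain meat — but (k) sets (j) aside: (k) operates against (j): a current Annual Approval is held. (l) applies (the qualifying period is 195 days, below the 200 days limit), but is overridden by (m): (m) applies — aggregate throughput is 7,810 units, below the 8,030 units limit. (n) is engaged (a current Schedule 1 Certificate is held), but is itself disapplied by (o): (o) operates against (n): the coverage ratio is 82%, meeting the 76% threshold. Exception (c) does not apply.
Exception (d) fails — no current Standing Clearance is held.
Exception (e) fails — no ingredient notice is displayed.
Every exception is unavailable, so the rule governs.

Yes — Bastian must hold a retail food licence.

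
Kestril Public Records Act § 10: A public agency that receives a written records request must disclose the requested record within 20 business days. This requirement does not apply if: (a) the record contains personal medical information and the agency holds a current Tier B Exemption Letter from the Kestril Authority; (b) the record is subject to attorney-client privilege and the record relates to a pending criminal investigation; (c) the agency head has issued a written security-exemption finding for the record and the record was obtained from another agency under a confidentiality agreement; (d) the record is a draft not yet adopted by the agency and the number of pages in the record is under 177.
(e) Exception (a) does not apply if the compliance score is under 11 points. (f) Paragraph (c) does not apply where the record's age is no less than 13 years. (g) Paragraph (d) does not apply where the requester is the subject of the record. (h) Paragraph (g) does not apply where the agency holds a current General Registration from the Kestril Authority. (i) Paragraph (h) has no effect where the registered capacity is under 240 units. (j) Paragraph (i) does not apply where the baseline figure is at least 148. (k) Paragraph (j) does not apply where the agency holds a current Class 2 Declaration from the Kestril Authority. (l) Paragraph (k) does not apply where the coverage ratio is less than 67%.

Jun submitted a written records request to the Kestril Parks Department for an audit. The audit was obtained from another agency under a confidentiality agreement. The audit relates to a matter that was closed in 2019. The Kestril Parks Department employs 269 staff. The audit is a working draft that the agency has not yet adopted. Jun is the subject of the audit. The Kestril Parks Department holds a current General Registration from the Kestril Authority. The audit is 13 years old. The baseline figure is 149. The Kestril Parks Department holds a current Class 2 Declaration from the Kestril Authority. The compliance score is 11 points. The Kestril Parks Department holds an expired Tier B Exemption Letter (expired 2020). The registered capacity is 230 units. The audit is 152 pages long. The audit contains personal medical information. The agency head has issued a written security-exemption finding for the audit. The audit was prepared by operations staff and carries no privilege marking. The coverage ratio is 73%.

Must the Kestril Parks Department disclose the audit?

Exception (a) requires that the agency holds a current Tier B Exemption Letter from the Kestril Authority; but the Tier B Exemption Letter is not current, so (a) is unavailable.
Exception (b) requires that the record is subject to attorney-client privilege; but the audit carries no privilege marking, so (b) is unavailable.
Exception (c)'s conditions are all satisfied: a written security-exemption finding has been issued; the audit was obtained under a confidentiality agreement. Turning to paragraph (f): (f) operates against (c): the record's age is 13 years, meeting the 13 years threshold. (c) is therefore removed.
Exception (d) is satisfied on its face — the audit is an unadopted draft; the number of pages in the record is 152, under the 177 limit. But: (g) is engaged — Jun is the subject of the audit. (h) would limit (g) — a current General Registration is held — but (i) sets (h) aside: (i) operates against (h): the registered capacity is 230 units, under the 240 units limit. (j) operates (the baseline figure is 149, meeting the 148 threshold), but yields to (k): (k) applies — a current Class 2 Declaration is held. (l) is inapplicable (the coverage ratio is 73%, not less than 67%), so (k) stands. So (d) is unavailable.
None of the exceptions is available; § 10 applies in full.

Yes — the Kestril Parks Department must disclose the audit.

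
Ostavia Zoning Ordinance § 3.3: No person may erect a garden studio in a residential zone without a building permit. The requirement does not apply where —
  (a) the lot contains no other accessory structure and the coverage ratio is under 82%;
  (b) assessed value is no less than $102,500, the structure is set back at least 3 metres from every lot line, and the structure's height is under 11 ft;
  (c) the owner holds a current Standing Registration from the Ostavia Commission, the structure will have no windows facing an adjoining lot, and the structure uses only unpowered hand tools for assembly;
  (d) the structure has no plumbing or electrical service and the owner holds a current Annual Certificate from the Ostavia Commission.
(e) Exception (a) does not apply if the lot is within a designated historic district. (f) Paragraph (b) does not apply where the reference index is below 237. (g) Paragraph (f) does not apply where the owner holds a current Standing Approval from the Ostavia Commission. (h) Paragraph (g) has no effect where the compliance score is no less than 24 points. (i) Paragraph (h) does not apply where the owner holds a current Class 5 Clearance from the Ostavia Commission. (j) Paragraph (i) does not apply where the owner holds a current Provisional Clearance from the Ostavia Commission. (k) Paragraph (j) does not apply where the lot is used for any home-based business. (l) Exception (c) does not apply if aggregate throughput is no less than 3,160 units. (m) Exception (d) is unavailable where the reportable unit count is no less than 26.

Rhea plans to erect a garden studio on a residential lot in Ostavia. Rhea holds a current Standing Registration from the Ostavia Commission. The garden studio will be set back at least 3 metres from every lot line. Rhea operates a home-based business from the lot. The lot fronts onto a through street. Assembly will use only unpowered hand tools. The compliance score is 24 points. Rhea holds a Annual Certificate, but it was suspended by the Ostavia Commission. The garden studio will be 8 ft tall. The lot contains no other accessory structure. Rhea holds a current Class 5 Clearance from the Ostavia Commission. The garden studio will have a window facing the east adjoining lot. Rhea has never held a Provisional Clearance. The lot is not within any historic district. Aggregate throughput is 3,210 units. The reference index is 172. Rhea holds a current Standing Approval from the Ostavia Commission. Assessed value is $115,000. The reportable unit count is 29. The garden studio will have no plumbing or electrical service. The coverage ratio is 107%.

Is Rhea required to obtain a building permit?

No — exception (b) applies; Rhea does not need a building permit.

Exception (a) fails — the coverage ratio is 107%, not under 82%.
Exception (b): assessed value is $115,000, meeting the $102,500 threshold; the setback is at least 3 m on every side; the structure's height is 8 ft, under the 11 ft limit — every condition holds. Considering the limiting provisions: (f) would limit (b) — the reference index is 172, below the 237 limit — but (g) sets (f) aside: (g) operates against (f): a current Standing Approval is held. (h) would limit (g) — the compliance score is 24 points, meeting the 24 points threshold — but (i) sets (h) aside: (i) applies — a current Class 5 Clearance is held. (j) is not triggered (there is no Provisional Clearance in force), so (i) stands. So (b) applies.
Exception (c) does not apply: a window faces an adjoining lot.
Exception (d) does not apply: no current Annual Certificate is held.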